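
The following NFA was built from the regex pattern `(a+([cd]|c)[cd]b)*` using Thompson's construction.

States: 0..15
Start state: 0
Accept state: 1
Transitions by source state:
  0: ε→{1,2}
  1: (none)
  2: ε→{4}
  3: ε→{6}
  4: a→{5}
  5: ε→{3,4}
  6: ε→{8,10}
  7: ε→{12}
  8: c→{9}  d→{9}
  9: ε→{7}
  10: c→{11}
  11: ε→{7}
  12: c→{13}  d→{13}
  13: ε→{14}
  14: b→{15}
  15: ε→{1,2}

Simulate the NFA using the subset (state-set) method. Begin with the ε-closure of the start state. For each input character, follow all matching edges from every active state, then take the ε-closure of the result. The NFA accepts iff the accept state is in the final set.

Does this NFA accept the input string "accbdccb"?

start: ε-closure({0}) = {0,1,2,4}
'a' @ 1: {3,4,5,6,8,10}
'c' @ 2: {7,9,11,12}
'c' @ 3: {13,14}
'b' @ 4: {1,2,4,15}  [accepting]
'd' @ 5: {}  — no active states
rest 'ccb' ignored (set empty)
end set {} — state 1 not in

Answer: REJECT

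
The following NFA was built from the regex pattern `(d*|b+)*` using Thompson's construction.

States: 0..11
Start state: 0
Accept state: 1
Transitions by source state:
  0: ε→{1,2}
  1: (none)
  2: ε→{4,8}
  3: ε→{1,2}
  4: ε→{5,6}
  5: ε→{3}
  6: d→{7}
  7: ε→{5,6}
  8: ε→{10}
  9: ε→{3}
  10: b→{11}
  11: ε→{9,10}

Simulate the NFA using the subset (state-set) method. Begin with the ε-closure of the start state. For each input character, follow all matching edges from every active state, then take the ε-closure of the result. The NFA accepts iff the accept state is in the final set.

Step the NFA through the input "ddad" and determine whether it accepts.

start: ε-closure({0}) = {0,1,2,3,4,5,6,8,10}
'd' @ 1: {1,2,3,4,5,6,7,8,10}  (accept∈set)
'd' @ 2: {1,2,3,4,5,6,7,8,10}  (accept∈set)
'a' @ 3: {}  — state set empty
rest 'd' ignored (set empty)
after full input: {}  (accept=1 not in)

Answer: REJECT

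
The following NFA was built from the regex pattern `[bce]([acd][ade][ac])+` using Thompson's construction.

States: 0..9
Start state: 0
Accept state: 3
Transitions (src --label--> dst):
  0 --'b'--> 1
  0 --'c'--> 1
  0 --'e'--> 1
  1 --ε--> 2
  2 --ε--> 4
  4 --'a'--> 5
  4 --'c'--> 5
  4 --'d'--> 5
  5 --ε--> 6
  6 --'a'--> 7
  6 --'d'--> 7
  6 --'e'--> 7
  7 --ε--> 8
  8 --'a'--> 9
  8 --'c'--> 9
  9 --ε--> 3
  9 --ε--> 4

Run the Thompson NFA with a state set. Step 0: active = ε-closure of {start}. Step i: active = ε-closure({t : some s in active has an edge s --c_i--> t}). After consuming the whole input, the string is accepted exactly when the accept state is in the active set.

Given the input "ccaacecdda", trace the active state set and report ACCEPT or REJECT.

initial (ε-close {0}): {0}
'c' @ 1: {1,2,4}
'c' @ 2: {5,6}
'a' @ 3: {7,8}
'a' @ 4: {3,4,9}  (accept∈set)
'c' @ 5: {5,6}
'e' @ 6: {7,8}
'c' @ 7: {3,4,9}  (accept∈set)
'd' @ 8: {5,6}
'd' @ 9: {7,8}
'a' @ 10: {3,4,9}  (accept∈set)
end set {3,4,9} — state 3 in

Answer: ACCEPT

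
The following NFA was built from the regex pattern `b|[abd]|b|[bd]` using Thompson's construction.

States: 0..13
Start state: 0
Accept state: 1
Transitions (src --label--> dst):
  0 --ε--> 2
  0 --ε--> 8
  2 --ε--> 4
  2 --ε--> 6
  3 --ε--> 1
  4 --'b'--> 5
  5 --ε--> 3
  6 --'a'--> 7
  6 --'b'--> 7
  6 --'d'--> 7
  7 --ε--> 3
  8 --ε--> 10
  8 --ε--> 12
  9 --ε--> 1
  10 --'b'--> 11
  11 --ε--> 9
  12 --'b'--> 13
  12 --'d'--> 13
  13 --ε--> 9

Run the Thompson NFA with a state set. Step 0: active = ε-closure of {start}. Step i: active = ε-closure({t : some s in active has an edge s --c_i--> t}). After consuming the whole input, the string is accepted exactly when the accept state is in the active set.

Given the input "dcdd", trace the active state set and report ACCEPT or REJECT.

Answer: REJECT

Trace:
initial (ε-close {0}): {0,2,4,6,8,10,12}
'd' @ 1: {1,3,7,9,13}  ✓accept
'c' @ 2: {}  — state set empty
rest 'dd' ignored (set empty)
after full input: {}  (accept=1 not in)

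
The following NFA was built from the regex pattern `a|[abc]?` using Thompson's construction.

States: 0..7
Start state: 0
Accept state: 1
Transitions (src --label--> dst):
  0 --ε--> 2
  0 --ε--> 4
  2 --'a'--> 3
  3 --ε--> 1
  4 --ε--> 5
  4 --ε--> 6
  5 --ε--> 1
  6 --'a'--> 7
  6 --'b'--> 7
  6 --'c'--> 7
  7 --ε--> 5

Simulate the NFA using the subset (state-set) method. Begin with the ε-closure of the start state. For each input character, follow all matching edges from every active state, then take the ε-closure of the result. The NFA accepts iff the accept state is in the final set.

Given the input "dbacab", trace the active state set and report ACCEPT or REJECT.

S₀ = ε-closure({0}) = {0,1,2,4,5,6}
'd' @ 1: {}  — state set empty
rest 'bacab' ignored (set empty)
end set {} — state 1 not in

Answer: REJECT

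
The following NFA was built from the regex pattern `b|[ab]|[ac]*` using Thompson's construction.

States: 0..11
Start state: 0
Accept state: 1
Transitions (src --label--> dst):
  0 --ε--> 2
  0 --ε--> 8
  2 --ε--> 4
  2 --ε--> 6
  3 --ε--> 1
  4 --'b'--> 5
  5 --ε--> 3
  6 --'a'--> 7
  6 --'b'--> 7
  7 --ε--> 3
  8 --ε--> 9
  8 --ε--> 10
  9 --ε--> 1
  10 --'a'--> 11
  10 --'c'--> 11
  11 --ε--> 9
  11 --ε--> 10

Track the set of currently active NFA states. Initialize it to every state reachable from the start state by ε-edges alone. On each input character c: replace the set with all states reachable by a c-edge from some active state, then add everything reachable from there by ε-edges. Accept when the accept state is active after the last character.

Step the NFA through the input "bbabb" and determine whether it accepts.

Answer: REJECT

Trace:
initial (ε-close {0}): {0,1,2,4,6,8,9,10}
'b' @ 1: {1,3,5,7}  (accept∈set)
'b' @ 2: {}  — no active states
rest 'abb' ignored (set empty)
final: {}; accept 1 not in set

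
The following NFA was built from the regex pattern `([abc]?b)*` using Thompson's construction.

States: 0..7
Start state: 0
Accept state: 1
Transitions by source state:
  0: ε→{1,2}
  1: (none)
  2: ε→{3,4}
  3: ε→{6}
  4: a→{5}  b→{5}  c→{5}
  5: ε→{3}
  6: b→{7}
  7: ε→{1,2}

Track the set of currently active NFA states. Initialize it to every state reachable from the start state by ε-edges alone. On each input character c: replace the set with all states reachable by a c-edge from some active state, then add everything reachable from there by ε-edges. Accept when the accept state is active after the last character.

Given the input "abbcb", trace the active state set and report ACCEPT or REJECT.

initial (ε-close {0}): {0,1,2,3,4,6}
'a' @ 1: {3,5,6}
'b' @ 2: {1,2,3,4,6,7}  ✓accept
'b' @ 3: {1,2,3,4,5,6,7}  ✓accept
'c' @ 4: {3,5,6}
'b' @ 5: {1,2,3,4,6,7}  ✓accept
end set {1,2,3,4,6,7} — state 1 in

Answer: ACCEPT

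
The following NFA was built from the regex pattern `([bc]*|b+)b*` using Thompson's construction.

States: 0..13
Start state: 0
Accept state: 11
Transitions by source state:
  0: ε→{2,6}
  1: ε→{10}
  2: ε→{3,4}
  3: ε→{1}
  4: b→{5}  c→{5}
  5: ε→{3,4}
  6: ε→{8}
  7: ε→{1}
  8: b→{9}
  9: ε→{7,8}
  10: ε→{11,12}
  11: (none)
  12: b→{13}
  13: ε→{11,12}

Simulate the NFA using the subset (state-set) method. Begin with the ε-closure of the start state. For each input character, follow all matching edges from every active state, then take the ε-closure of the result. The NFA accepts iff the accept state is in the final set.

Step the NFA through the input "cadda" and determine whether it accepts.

Answer: REJECT

Trace:
S₀ = ε-closure({0}) = {0,1,2,3,4,6,8,10,11,12}
'c' @ 1: {1,3,4,5,10,11,12}  [accepting]
'a' @ 2: {}  — no active states
rest 'dda' ignored (set empty)
end set {} — state 11 not in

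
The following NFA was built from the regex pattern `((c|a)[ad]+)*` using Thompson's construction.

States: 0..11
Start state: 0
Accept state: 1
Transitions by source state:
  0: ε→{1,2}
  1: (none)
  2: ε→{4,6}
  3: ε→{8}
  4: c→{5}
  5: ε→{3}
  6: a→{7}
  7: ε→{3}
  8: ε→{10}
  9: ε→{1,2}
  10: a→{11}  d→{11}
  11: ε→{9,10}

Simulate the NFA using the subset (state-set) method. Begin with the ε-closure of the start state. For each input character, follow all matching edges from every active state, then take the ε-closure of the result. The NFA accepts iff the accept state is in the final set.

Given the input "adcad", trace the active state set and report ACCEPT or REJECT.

Answer: ACCEPT

Trace:
S₀ = ε-closure({0}) = {0,1,2,4,6}
'a' @ 1: {3,7,8,10}
'd' @ 2: {1,2,4,6,9,10,11}  (accept∈set)
'c' @ 3: {3,5,8,10}
'a' @ 4: {1,2,4,6,9,10,11}  (accept∈set)
'd' @ 5: {1,2,4,6,9,10,11}  (accept∈set)
end set {1,2,4,6,9,10,11} — state 1 in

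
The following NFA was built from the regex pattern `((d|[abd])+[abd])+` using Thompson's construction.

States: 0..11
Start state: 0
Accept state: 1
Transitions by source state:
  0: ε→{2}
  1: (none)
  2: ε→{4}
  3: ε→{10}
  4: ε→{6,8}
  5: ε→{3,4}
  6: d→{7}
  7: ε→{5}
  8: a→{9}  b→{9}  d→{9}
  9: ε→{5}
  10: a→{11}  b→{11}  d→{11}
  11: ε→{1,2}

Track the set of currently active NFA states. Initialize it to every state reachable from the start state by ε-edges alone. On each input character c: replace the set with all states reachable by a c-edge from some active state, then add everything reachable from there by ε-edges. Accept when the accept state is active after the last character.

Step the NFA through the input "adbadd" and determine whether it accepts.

Answer: ACCEPT

Trace:
start: ε-closure({0}) = {0,2,4,6,8}
'a' @ 1: {3,4,5,6,8,9,10}
'd' @ 2: {1,2,3,4,5,6,7,8,9,10,11}  [accepting]
'b' @ 3: {1,2,3,4,5,6,8,9,10,11}  [accepting]
'a' @ 4: {1,2,3,4,5,6,8,9,10,11}  [accepting]
'd' @ 5: {1,2,3,4,5,6,7,8,9,10,11}  [accepting]
'd' @ 6: {1,2,3,4,5,6,7,8,9,10,11}  [accepting]
after full input: {1,2,3,4,5,6,7,8,9,10,11}  (accept=1 in)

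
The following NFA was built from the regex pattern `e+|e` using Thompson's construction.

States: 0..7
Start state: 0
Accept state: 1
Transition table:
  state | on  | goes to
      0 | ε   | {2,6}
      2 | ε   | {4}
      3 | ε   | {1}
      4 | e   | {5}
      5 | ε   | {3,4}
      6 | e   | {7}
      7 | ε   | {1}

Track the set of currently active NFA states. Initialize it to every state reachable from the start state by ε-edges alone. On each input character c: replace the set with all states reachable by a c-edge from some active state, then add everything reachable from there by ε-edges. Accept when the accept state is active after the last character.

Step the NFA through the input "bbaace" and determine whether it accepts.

Answer: REJECT

Steps:
S₀ = ε-closure({0}) = {0,2,4,6}
'b' @ 1: {}  — dead — no transitions
rest 'baace' ignored (set empty)
end set {} — state 1 not in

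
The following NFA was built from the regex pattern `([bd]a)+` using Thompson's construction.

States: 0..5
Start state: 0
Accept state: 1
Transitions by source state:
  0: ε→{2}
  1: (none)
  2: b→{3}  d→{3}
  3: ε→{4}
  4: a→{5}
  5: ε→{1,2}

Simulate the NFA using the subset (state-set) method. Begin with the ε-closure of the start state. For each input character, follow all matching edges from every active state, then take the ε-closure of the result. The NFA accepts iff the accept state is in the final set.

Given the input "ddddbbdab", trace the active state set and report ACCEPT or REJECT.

Answer: REJECT

Derivation:
start: ε-closure({0}) = {0,2}
'd' @ 1: {3,4}
'd' @ 2: {}  — no active states
rest 'ddbbdab' ignored (set empty)
end set {} — state 1 not in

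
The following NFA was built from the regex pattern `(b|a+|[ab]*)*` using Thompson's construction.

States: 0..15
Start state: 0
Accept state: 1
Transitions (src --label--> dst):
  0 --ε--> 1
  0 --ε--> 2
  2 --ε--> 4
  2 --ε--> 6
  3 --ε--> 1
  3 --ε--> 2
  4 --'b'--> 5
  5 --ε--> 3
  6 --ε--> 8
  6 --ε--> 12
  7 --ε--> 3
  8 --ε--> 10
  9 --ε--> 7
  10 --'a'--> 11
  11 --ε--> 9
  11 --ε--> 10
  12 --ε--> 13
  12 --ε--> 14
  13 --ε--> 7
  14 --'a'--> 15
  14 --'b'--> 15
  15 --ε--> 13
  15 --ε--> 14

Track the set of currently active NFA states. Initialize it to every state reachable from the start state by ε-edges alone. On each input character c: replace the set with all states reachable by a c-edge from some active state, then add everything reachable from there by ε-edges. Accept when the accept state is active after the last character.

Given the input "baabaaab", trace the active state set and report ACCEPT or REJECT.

start: ε-closure({0}) = {0,1,2,3,4,6,7,8,10,12,13,14}
'b' @ 1: {1,2,3,4,5,6,7,8,10,12,13,14,15}  [accepting]
'a' @ 2: {1,2,3,4,6,7,8,9,10,11,12,13,14,15}  [accepting]
'a' @ 3: {1,2,3,4,6,7,8,9,10,11,12,13,14,15}  [accepting]
'b' @ 4: {1,2,3,4,5,6,7,8,10,12,13,14,15}  [accepting]
'a' @ 5: {1,2,3,4,6,7,8,9,10,11,12,13,14,15}  [accepting]
'a' @ 6: {1,2,3,4,6,7,8,9,10,11,12,13,14,15}  [accepting]
'a' @ 7: {1,2,3,4,6,7,8,9,10,11,12,13,14,15}  [accepting]
'b' @ 8: {1,2,3,4,5,6,7,8,10,12,13,14,15}  [accepting]
after full input: {1,2,3,4,5,6,7,8,10,12,13,14,15}  (accept=1 in)

Answer: ACCEPT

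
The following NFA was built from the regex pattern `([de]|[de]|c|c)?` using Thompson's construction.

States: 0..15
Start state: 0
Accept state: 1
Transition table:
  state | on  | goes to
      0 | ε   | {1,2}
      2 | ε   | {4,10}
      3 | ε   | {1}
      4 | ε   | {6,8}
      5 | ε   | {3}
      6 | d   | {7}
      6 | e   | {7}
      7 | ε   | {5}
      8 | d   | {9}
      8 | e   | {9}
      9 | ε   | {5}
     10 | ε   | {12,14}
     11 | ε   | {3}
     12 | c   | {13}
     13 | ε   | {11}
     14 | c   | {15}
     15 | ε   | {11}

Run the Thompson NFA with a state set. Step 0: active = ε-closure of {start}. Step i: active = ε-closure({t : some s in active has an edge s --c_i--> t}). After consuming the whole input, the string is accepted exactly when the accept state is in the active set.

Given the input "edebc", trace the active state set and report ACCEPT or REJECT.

Answer: REJECT

Derivation:
start: ε-closure({0}) = {0,1,2,4,6,8,10,12,14}
'e' @ 1: {1,3,5,7,9}  ✓accept
'd' @ 2: {}  — dead — no transitions
rest 'ebc' ignored (set empty)
end set {} — state 1 not in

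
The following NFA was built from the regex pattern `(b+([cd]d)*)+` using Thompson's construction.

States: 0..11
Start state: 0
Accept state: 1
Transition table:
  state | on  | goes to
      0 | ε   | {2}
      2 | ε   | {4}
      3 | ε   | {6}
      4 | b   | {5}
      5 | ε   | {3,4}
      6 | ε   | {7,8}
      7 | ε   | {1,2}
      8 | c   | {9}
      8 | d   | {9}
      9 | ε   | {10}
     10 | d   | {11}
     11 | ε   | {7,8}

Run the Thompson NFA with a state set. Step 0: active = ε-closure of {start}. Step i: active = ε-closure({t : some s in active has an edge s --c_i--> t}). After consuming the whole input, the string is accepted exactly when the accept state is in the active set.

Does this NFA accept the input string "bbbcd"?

Answer: ACCEPT

Steps:
start: ε-closure({0}) = {0,2,4}
'b' @ 1: {1,2,3,4,5,6,7,8}  (accept∈set)
'b' @ 2: {1,2,3,4,5,6,7,8}  (accept∈set)
'b' @ 3: {1,2,3,4,5,6,7,8}  (accept∈set)
'c' @ 4: {9,10}
'd' @ 5: {1,2,4,7,8,11}  (accept∈set)
after full input: {1,2,4,7,8,11}  (accept=1 in)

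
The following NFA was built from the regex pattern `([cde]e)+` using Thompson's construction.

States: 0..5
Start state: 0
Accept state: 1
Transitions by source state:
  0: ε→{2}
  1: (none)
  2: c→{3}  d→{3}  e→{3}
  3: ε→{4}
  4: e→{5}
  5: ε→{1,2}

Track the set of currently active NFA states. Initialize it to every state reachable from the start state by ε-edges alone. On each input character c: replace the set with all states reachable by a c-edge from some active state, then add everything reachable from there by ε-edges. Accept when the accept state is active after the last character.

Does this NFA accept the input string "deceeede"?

Answer: ACCEPT

Trace:
start: ε-closure({0}) = {0,2}
'd' @ 1: {3,4}
'e' @ 2: {1,2,5}  [accepting]
'c' @ 3: {3,4}
'e' @ 4: {1,2,5}  [accepting]
'e' @ 5: {3,4}
'e' @ 6: {1,2,5}  [accepting]
'd' @ 7: {3,4}
'e' @ 8: {1,2,5}  [accepting]
after full input: {1,2,5}  (accept=1 in)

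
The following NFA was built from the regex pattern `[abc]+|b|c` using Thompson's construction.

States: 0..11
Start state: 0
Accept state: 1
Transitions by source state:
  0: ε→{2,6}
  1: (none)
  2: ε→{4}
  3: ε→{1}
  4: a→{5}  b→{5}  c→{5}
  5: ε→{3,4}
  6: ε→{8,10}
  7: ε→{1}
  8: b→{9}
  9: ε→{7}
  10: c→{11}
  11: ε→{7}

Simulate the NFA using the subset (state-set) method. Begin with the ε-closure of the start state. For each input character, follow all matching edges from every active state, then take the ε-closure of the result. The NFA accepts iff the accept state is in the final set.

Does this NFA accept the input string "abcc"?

Answer: ACCEPT

Steps:
initial (ε-close {0}): {0,2,4,6,8,10}
'a' @ 1: {1,3,4,5}  ✓accept
'b' @ 2: {1,3,4,5}  ✓accept
'c' @ 3: {1,3,4,5}  ✓accept
'c' @ 4: {1,3,4,5}  ✓accept
end set {1,3,4,5} — state 1 in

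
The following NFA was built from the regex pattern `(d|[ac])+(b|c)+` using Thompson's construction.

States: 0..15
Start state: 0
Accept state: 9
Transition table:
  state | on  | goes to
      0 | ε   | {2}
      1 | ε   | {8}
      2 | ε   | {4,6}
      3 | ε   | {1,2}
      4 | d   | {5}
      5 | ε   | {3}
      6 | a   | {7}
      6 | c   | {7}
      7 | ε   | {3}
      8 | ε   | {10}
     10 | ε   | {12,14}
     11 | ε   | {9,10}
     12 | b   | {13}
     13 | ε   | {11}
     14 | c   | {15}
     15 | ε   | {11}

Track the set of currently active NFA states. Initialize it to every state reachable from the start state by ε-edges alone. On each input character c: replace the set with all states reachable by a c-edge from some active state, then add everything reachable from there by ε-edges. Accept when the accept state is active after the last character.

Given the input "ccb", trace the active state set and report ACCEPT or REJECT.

S₀ = ε-closure({0}) = {0,2,4,6}
'c' @ 1: {1,2,3,4,6,7,8,10,12,14}
'c' @ 2: {1,2,3,4,6,7,8,9,10,11,12,14,15}  (accept∈set)
'b' @ 3: {9,10,11,12,13,14}  (accept∈set)
end set {9,10,11,12,13,14} — state 9 in

Answer: ACCEPT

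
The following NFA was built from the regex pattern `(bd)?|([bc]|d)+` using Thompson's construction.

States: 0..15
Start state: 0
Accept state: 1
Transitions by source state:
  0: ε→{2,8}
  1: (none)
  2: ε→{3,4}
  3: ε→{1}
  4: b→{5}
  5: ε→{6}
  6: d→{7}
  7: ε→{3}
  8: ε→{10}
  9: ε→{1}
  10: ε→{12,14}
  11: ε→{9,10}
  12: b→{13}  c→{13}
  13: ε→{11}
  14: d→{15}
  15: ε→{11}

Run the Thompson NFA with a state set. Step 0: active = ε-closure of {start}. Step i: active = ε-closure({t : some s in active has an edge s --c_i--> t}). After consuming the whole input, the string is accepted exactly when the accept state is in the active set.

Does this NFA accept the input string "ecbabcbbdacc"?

Answer: REJECT

Trace:
start: ε-closure({0}) = {0,1,2,3,4,8,10,12,14}
'e' @ 1: {}  — dead — no transitions
rest 'cbabcbbdacc' ignored (set empty)
after full input: {}  (accept=1 not in)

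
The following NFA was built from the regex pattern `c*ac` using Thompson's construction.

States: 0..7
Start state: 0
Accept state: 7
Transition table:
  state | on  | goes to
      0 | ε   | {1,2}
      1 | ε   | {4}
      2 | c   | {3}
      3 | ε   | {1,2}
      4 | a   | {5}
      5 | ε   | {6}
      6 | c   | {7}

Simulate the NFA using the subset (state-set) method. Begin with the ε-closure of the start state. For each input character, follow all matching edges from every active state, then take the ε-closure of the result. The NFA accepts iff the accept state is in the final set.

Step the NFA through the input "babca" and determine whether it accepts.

start: ε-closure({0}) = {0,1,2,4}
'b' @ 1: {}  — state set empty
rest 'abca' ignored (set empty)
final: {}; accept 7 not in set

Answer: REJECT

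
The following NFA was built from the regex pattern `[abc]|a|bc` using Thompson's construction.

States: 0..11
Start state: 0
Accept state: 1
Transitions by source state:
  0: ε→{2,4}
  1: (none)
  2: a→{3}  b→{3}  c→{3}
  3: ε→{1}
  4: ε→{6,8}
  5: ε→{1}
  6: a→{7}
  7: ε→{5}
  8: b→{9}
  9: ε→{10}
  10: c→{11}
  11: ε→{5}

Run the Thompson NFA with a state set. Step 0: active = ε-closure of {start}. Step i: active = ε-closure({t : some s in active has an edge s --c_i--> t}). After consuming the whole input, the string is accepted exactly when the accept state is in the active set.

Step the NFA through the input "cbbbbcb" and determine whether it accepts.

Answer: REJECT

Trace:
initial (ε-close {0}): {0,2,4,6,8}
'c' @ 1: {1,3}  [accepting]
'b' @ 2: {}  — no active states
rest 'bbbcb' ignored (set empty)
final: {}; accept 1 not in set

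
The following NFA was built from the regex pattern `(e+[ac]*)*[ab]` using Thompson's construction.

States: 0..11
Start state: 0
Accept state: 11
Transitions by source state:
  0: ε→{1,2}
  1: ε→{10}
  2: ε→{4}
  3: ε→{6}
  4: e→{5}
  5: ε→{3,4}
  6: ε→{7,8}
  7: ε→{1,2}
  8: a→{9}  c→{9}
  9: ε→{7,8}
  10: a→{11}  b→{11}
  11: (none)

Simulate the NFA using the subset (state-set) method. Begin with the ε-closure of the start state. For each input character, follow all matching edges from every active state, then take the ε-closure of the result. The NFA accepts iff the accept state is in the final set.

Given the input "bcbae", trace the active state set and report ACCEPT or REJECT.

initial (ε-close {0}): {0,1,2,4,10}
'b' @ 1: {11}  (accept∈set)
'c' @ 2: {}  — dead — no transitions
rest 'bae' ignored (set empty)
final: {}; accept 11 not in set

Answer: REJECT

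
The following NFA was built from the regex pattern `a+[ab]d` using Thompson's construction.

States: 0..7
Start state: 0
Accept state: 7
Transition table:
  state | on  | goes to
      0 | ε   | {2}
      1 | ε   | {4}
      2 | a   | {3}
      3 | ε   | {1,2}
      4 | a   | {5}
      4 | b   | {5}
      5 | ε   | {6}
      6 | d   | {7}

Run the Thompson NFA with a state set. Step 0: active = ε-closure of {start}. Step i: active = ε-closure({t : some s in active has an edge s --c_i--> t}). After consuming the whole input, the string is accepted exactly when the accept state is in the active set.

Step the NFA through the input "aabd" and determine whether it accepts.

S₀ = ε-closure({0}) = {0,2}
'a' @ 1: {1,2,3,4}
'a' @ 2: {1,2,3,4,5,6}
'b' @ 3: {5,6}
'd' @ 4: {7}  (accept∈set)
end set {7} — state 7 in

Answer: ACCEPT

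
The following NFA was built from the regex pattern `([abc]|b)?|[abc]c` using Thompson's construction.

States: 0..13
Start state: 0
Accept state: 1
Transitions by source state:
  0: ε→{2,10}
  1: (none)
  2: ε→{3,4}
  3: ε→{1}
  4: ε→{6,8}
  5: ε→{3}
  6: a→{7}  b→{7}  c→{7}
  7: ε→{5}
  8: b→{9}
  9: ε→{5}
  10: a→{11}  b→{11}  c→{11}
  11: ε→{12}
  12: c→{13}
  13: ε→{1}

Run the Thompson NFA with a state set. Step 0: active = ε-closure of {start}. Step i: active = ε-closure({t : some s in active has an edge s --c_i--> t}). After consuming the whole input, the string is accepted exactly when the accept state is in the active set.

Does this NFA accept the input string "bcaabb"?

start: ε-closure({0}) = {0,1,2,3,4,6,8,10}
'b' @ 1: {1,3,5,7,9,11,12}  [accepting]
'c' @ 2: {1,13}  [accepting]
'a' @ 3: {}  — dead — no transitions
rest 'abb' ignored (set empty)
end set {} — state 1 not in

Answer: REJECT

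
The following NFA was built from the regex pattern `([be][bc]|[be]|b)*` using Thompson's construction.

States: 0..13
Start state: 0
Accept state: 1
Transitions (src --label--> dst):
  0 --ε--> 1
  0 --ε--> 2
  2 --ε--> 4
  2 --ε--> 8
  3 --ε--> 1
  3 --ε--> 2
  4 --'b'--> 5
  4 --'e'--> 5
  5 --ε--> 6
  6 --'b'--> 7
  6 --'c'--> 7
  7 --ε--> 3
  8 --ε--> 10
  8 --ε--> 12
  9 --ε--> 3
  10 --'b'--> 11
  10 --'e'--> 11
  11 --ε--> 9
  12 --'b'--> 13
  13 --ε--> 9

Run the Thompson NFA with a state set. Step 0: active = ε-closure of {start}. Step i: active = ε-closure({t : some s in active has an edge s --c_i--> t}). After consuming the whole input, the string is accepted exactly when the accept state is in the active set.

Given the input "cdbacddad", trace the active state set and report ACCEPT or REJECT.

Answer: REJECT

Derivation:
S₀ = ε-closure({0}) = {0,1,2,4,8,10,12}
'c' @ 1: {}  — state set empty
rest 'dbacddad' ignored (set empty)
after full input: {}  (accept=1 not in)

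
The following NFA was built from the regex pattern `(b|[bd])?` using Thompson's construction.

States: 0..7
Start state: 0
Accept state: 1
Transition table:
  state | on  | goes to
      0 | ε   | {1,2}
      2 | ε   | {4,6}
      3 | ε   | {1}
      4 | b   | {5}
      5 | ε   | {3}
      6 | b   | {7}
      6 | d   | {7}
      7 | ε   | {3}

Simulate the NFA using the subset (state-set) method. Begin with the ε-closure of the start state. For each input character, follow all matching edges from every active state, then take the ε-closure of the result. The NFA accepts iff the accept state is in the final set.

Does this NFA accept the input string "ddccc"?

Answer: REJECT

Steps:
S₀ = ε-closure({0}) = {0,1,2,4,6}
'd' @ 1: {1,3,7}  ✓accept
'd' @ 2: {}  — state set empty
rest 'ccc' ignored (set empty)
final: {}; accept 1 not in set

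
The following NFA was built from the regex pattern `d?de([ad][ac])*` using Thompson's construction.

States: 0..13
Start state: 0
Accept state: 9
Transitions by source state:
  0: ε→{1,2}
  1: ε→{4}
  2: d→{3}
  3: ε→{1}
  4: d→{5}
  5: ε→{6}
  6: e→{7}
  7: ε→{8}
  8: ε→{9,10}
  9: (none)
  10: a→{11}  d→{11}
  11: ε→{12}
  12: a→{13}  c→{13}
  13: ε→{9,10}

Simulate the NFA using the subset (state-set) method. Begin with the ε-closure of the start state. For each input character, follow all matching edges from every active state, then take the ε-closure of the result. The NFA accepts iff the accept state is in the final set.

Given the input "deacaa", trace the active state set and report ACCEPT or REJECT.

S₀ = ε-closure({0}) = {0,1,2,4}
'd' @ 1: {1,3,4,5,6}
'e' @ 2: {7,8,9,10}  [accepting]
'a' @ 3: {11,12}
'c' @ 4: {9,10,13}  [accepting]
'a' @ 5: {11,12}
'a' @ 6: {9,10,13}  [accepting]
final: {9,10,13}; accept 9 in set

Answer: ACCEPT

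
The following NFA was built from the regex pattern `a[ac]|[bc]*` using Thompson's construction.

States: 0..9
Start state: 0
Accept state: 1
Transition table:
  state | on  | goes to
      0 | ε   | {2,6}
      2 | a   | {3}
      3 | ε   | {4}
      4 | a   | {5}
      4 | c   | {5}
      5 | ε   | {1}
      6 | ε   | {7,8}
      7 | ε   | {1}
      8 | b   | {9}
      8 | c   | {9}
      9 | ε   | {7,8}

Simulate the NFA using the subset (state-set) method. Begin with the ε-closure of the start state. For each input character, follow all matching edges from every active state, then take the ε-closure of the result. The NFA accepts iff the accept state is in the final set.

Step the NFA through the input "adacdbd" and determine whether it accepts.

initial (ε-close {0}): {0,1,2,6,7,8}
'a' @ 1: {3,4}
'd' @ 2: {}  — dead — no transitions
rest 'acdbd' ignored (set empty)
final: {}; accept 1 not in set

Answer: REJECT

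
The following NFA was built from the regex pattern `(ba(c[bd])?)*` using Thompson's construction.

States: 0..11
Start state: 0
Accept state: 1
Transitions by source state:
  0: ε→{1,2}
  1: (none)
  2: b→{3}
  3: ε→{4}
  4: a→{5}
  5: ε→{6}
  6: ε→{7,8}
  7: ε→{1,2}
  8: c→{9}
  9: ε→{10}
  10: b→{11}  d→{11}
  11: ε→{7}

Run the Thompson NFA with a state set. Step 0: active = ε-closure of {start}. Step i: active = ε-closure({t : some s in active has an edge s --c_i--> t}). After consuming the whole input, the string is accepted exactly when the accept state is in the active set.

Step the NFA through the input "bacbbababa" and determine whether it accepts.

initial (ε-close {0}): {0,1,2}
'b' @ 1: {3,4}
'a' @ 2: {1,2,5,6,7,8}  ✓accept
'c' @ 3: {9,10}
'b' @ 4: {1,2,7,11}  ✓accept
'b' @ 5: {3,4}
'a' @ 6: {1,2,5,6,7,8}  ✓accept
'b' @ 7: {3,4}
'a' @ 8: {1,2,5,6,7,8}  ✓accept
'b' @ 9: {3,4}
'a' @ 10: {1,2,5,6,7,8}  ✓accept
end set {1,2,5,6,7,8} — state 1 in

Answer: ACCEPT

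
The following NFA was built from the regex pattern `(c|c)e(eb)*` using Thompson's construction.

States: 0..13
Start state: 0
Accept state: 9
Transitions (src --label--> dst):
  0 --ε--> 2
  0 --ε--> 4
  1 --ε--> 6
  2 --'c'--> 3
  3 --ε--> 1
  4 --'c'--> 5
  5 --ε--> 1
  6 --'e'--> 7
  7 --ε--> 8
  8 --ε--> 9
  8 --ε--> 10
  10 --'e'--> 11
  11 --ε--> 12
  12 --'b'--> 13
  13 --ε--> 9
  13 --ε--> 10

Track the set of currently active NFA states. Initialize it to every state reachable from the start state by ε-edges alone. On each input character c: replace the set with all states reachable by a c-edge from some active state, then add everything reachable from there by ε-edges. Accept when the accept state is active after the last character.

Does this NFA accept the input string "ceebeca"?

start: ε-closure({0}) = {0,2,4}
'c' @ 1: {1,3,5,6}
'e' @ 2: {7,8,9,10}  (accept∈set)
'e' @ 3: {11,12}
'b' @ 4: {9,10,13}  (accept∈set)
'e' @ 5: {11,12}
'c' @ 6: {}  — no active states
rest 'a' ignored (set empty)
after full input: {}  (accept=9 not in)

Answer: REJECT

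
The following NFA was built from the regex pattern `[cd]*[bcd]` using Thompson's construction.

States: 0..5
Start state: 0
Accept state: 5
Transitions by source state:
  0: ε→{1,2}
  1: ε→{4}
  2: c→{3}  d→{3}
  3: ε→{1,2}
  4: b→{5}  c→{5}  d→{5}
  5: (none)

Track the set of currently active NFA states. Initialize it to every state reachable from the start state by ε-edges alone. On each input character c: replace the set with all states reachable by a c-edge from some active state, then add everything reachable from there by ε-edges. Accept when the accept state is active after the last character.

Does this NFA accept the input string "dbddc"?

Answer: REJECT

Trace:
initial (ε-close {0}): {0,1,2,4}
'd' @ 1: {1,2,3,4,5}  ✓accept
'b' @ 2: {5}  ✓accept
'd' @ 3: {}  — state set empty
rest 'dc' ignored (set empty)
after full input: {}  (accept=5 not in)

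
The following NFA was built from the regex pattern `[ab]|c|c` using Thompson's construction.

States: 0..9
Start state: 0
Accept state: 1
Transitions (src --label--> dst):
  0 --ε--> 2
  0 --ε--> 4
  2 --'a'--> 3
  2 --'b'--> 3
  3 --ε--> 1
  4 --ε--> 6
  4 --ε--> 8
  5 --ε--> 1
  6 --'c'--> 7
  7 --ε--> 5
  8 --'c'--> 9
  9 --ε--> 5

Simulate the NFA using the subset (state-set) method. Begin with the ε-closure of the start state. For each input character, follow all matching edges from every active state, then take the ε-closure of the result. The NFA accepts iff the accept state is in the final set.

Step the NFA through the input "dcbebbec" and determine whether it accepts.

initial (ε-close {0}): {0,2,4,6,8}
'd' @ 1: {}  — no active states
rest 'cbebbec' ignored (set empty)
final: {}; accept 1 not in set

Answer: REJECT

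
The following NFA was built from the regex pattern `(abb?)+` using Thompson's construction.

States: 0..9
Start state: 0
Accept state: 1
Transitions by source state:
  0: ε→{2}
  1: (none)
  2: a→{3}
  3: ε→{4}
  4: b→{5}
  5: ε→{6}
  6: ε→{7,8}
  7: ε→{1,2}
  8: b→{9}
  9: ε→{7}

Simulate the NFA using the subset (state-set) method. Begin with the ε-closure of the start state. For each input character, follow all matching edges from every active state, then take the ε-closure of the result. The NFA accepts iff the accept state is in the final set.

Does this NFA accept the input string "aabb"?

initial (ε-close {0}): {0,2}
'a' @ 1: {3,4}
'a' @ 2: {}  — state set empty
rest 'bb' ignored (set empty)
end set {} — state 1 not in

Answer: REJECT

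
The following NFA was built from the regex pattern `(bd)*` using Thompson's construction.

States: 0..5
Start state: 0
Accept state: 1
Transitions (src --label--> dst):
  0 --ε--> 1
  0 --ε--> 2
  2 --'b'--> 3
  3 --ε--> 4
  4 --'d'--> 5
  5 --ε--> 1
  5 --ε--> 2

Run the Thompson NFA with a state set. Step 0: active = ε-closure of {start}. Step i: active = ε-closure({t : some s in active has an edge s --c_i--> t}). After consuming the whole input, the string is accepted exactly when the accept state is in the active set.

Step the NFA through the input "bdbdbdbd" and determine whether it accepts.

Answer: ACCEPT

Trace:
start: ε-closure({0}) = {0,1,2}
'b' @ 1: {3,4}
'd' @ 2: {1,2,5}  (accept∈set)
'b' @ 3: {3,4}
'd' @ 4: {1,2,5}  (accept∈set)
'b' @ 5: {3,4}
'd' @ 6: {1,2,5}  (accept∈set)
'b' @ 7: {3,4}
'd' @ 8: {1,2,5}  (accept∈set)
end set {1,2,5} — state 1 in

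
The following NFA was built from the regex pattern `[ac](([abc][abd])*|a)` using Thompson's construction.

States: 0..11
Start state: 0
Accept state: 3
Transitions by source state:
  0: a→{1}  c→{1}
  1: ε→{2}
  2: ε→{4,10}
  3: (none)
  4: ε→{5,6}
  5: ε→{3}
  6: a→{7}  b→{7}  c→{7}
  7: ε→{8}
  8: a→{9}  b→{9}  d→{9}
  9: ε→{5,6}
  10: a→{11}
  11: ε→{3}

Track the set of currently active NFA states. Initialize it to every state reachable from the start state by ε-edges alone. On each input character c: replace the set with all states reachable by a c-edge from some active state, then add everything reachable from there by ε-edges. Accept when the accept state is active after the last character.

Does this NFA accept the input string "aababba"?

start: ε-closure({0}) = {0}
'a' @ 1: {1,2,3,4,5,6,10}  ✓accept
'a' @ 2: {3,7,8,11}  ✓accept
'b' @ 3: {3,5,6,9}  ✓accept
'a' @ 4: {7,8}
'b' @ 5: {3,5,6,9}  ✓accept
'b' @ 6: {7,8}
'a' @ 7: {3,5,6,9}  ✓accept
final: {3,5,6,9}; accept 3 in set

Answer: ACCEPT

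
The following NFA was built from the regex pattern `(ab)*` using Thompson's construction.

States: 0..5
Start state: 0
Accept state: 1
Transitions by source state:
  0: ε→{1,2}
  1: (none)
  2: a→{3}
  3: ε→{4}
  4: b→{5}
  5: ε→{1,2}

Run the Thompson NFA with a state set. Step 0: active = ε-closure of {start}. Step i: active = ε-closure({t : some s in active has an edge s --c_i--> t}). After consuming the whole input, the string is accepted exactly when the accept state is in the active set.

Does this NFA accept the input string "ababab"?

S₀ = ε-closure({0}) = {0,1,2}
'a' @ 1: {3,4}
'b' @ 2: {1,2,5}  ✓accept
'a' @ 3: {3,4}
'b' @ 4: {1,2,5}  ✓accept
'a' @ 5: {3,4}
'b' @ 6: {1,2,5}  ✓accept
final: {1,2,5}; accept 1 in set

Answer: ACCEPT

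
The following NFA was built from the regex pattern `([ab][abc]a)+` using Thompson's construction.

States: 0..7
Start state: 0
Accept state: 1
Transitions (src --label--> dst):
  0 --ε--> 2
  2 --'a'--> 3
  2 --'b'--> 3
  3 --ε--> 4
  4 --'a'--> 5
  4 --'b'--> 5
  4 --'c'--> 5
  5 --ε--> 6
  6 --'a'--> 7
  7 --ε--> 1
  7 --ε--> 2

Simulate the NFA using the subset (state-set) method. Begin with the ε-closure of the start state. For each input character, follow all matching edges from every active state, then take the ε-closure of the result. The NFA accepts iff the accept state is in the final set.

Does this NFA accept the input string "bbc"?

Answer: REJECT

Steps:
initial (ε-close {0}): {0,2}
'b' @ 1: {3,4}
'b' @ 2: {5,6}
'c' @ 3: {}  — no active states
after full input: {}  (accept=1 not in)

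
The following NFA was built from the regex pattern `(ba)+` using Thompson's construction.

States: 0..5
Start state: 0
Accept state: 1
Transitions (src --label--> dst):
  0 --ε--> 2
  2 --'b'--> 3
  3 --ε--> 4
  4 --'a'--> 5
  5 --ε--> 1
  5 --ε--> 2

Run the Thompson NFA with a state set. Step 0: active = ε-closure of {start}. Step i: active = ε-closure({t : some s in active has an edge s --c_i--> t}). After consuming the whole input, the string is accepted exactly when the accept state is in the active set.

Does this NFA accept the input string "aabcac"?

start: ε-closure({0}) = {0,2}
'a' @ 1: {}  — dead — no transitions
rest 'abcac' ignored (set empty)
after full input: {}  (accept=1 not in)

Answer: REJECT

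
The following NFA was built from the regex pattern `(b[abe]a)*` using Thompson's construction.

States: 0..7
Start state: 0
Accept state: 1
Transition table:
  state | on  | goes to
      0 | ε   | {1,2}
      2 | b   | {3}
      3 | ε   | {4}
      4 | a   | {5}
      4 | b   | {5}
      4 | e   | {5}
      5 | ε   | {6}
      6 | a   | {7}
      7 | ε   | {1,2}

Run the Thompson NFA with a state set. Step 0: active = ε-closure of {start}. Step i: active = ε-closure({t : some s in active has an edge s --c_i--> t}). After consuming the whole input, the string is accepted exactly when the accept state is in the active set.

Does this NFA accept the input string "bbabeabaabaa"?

initial (ε-close {0}): {0,1,2}
'b' @ 1: {3,4}
'b' @ 2: {5,6}
'a' @ 3: {1,2,7}  ✓accept
'b' @ 4: {3,4}
'e' @ 5: {5,6}
'a' @ 6: {1,2,7}  ✓accept
'b' @ 7: {3,4}
'a' @ 8: {5,6}
'a' @ 9: {1,2,7}  ✓accept
'b' @ 10: {3,4}
'a' @ 11: {5,6}
'a' @ 12: {1,2,7}  ✓accept
final: {1,2,7}; accept 1 in set

Answer: ACCEPT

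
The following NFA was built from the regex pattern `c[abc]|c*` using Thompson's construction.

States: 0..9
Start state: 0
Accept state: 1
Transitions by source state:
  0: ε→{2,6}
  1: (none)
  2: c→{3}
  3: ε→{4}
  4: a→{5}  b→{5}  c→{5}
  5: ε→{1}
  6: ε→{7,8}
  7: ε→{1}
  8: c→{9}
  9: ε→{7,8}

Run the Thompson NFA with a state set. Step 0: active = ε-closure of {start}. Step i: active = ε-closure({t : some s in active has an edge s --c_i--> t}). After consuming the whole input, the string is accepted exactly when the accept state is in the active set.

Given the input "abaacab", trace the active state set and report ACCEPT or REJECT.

S₀ = ε-closure({0}) = {0,1,2,6,7,8}
'a' @ 1: {}  — state set empty
rest 'baacab' ignored (set empty)
after full input: {}  (accept=1 not in)

Answer: REJECT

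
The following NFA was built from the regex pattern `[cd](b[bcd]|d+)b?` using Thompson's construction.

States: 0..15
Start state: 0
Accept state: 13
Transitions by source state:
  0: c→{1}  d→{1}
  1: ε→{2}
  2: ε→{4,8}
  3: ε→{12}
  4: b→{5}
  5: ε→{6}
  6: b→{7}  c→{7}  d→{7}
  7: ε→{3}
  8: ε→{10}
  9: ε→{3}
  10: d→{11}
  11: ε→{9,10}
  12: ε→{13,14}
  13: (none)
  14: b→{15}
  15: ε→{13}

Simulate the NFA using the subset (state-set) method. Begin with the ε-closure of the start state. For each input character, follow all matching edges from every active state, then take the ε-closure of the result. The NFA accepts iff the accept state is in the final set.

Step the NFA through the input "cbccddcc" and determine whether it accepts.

initial (ε-close {0}): {0}
'c' @ 1: {1,2,4,8,10}
'b' @ 2: {5,6}
'c' @ 3: {3,7,12,13,14}  ✓accept
'c' @ 4: {}  — no active states
rest 'ddcc' ignored (set empty)
after full input: {}  (accept=13 not in)

Answer: REJECT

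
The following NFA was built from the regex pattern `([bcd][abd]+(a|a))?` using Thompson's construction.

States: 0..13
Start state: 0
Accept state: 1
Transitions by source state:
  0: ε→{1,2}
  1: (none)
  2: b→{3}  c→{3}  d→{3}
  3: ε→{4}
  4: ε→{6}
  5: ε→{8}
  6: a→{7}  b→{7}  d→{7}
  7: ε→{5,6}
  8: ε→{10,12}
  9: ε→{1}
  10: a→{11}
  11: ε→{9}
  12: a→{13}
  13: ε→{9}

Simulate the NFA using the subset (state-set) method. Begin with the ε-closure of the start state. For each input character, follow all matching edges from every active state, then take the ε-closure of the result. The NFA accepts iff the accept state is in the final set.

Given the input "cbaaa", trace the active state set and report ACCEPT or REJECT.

Answer: ACCEPT

Trace:
S₀ = ε-closure({0}) = {0,1,2}
'c' @ 1: {3,4,6}
'b' @ 2: {5,6,7,8,10,12}
'a' @ 3: {1,5,6,7,8,9,10,11,12,13}  [accepting]
'a' @ 4: {1,5,6,7,8,9,10,11,12,13}  [accepting]
'a' @ 5: {1,5,6,7,8,9,10,11,12,13}  [accepting]
end set {1,5,6,7,8,9,10,11,12,13} — state 1 in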